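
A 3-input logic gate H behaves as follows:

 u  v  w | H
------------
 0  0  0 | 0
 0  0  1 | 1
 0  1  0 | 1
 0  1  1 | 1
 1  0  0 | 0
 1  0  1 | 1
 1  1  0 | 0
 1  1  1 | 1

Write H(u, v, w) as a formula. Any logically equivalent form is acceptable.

H(u, v, w) = not ((((not u and not v) and not w) or ((u and not v) and not w)) or ((u and v) and not w))

H is 0 on only 3 rows — (0,0,0), (1,0,0), (1,1,0). Writing each as a minterm (¬u·¬v·¬w, u·¬v·¬w, u·v·¬w) and OR-ing them characterizes exactly where H=0, so H is the negation of that disjunction.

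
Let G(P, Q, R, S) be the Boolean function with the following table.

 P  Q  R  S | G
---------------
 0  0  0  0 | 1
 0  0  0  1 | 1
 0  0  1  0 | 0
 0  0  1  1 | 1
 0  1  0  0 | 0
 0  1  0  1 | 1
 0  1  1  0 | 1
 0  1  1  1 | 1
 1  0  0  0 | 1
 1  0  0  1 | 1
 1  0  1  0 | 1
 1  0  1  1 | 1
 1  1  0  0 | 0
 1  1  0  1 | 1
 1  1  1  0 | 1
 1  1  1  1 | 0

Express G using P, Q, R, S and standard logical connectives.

G(P, Q, R, S) = ~((((((~P & ~Q) & R) & ~S) | (((~P & Q) & ~R) & ~S)) | (((P & Q) & ~R) & ~S)) | (((P & Q) & R) & S))

There are just 4 zero rows: (0,0,1,0), (0,1,0,0), (1,1,0,0), (1,1,1,1). Their minterms are ¬P·¬Q·R·¬S, ¬P·Q·¬R·¬S, P·Q·¬R·¬S, P·Q·R·S; the OR of those covers precisely the 0-outputs, and negating it yields G.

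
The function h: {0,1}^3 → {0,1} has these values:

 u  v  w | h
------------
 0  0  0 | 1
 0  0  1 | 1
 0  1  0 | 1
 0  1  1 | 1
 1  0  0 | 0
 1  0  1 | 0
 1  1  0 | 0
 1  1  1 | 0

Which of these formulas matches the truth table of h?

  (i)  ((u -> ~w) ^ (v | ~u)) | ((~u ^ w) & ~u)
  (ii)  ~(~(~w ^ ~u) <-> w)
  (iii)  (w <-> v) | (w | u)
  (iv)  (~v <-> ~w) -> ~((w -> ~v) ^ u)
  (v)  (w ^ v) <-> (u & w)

(i) disagrees with h on (0,0,1) (formula → 0, table → 1); rule it out.
(iii) disagrees with h on (0,1,0) (formula → 0, table → 1); rule it out.
(iv) disagrees with h on (0,0,0) (formula → 0, table → 1); rule it out.
(v) disagrees with h on (0,0,1) (formula → 0, table → 1); rule it out.
(ii) is the remaining candidate, and it agrees with h on all 8 inputs.

ii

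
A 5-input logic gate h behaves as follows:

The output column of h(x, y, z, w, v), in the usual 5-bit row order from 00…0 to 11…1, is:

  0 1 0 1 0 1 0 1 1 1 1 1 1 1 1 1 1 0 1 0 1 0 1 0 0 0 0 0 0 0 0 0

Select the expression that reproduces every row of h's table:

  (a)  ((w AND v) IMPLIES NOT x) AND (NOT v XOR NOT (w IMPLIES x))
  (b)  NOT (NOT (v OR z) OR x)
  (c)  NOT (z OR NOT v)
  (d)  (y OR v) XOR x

(a) disagrees with h on (0,0,0,0,0) (formula → 1, table → 0); rule it out.
(b) disagrees with h on (0,0,1,0,0) (formula → 1, table → 0); rule it out.
(c) disagrees with h on (0,0,1,0,1) (formula → 0, table → 1); rule it out.
(d) is the remaining candidate, and it agrees with h on all 32 inputs.

d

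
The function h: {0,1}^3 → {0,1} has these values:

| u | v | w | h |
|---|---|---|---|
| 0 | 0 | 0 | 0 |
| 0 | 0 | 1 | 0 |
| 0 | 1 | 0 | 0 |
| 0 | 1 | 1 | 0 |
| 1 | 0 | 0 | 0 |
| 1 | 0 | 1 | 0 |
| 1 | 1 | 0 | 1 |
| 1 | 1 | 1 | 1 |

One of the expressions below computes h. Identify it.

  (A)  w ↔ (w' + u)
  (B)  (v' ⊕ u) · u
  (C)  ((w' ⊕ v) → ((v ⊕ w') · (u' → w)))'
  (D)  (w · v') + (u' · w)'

(A): at (1,0,1) it gives 1, but h = 0 — eliminated.
(C): at (0,0,0) it gives 1, but h = 0 — eliminated.
(D): at (0,0,0) it gives 1, but h = 0 — eliminated.
Only (B) survives; checking it on all 8 rows confirms it matches h.

B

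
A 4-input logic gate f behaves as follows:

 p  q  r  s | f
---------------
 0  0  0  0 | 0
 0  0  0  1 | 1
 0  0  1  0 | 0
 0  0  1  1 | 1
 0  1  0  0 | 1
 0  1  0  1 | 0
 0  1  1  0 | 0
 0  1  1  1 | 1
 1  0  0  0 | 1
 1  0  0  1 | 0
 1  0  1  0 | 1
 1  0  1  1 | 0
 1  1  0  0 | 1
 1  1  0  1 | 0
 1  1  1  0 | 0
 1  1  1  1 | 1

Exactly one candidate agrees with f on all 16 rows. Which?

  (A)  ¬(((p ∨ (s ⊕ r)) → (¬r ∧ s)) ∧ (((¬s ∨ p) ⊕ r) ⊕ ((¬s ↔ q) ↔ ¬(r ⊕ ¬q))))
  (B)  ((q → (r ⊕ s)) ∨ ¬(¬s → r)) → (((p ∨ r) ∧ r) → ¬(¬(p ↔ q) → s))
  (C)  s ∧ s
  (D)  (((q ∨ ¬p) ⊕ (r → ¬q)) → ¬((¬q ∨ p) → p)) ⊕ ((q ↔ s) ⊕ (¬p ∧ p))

D

(A): at (0,0,0,0) it gives 1, but f = 0 — eliminated.
(B): at (0,0,0,0) it gives 1, but f = 0 — eliminated.
(C): at (0,1,0,0) it gives 0, but f = 1 — eliminated.
(D) is the remaining candidate, and it agrees with f on all 16 inputs.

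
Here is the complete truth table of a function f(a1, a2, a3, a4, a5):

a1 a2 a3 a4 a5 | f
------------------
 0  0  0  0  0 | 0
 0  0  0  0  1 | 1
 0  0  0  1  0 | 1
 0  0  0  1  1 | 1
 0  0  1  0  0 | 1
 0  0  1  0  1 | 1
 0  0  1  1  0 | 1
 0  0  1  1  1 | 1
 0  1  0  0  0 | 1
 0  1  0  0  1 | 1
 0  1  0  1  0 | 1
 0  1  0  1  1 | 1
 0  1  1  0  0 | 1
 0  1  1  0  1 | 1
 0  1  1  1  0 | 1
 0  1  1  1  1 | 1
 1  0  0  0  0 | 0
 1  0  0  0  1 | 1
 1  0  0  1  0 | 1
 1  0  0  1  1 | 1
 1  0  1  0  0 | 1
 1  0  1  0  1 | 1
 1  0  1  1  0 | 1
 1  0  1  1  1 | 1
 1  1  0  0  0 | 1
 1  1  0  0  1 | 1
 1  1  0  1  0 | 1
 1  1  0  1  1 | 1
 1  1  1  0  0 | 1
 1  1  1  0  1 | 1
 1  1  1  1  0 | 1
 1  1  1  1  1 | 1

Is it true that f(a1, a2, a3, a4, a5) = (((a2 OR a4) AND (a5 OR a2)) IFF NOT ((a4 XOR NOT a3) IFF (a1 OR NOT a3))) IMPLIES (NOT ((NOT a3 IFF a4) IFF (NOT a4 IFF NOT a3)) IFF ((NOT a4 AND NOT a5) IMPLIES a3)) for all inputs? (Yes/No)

Evaluate (((a2 OR a4) AND (a5 OR a2)) IFF NOT ((a4 XOR NOT a3) IFF (a1 OR NOT a3))) IMPLIES (NOT ((NOT a3 IFF a4) IFF (NOT a4 IFF NOT a3)) IFF ((NOT a4 AND NOT a5) IMPLIES a3)) on each row and compare to f:
  a1=0, a2=0, a3=0, a4=0, a5=0: formula gives 0, f = 0 ✓
  a1=0, a2=0, a3=0, a4=0, a5=1: formula gives 1, f = 1 ✓
  a1=0, a2=0, a3=0, a4=1, a5=0: formula gives 1, f = 1 ✓
  a1=0, a2=0, a3=0, a4=1, a5=1: formula gives 1, f = 1 ✓
  … (the remaining 28 rows also agree.)
Every row agrees, so the formula is equivalent.

Yes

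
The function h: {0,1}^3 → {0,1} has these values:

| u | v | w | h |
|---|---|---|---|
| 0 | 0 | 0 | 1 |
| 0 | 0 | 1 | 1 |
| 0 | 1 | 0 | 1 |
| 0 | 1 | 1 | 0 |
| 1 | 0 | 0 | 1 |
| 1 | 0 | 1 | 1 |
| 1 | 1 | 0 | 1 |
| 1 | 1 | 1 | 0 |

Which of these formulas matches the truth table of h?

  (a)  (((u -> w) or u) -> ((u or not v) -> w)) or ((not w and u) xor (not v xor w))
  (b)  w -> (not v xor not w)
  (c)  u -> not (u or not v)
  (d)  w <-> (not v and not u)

(a): at (0,1,1) it gives 1, but h = 0 — eliminated.
(c): at (0,1,1) it gives 1, but h = 0 — eliminated.
(d): at (0,0,0) it gives 0, but h = 1 — eliminated.
That leaves (b). Evaluating it on every row reproduces the table of h exactly.

b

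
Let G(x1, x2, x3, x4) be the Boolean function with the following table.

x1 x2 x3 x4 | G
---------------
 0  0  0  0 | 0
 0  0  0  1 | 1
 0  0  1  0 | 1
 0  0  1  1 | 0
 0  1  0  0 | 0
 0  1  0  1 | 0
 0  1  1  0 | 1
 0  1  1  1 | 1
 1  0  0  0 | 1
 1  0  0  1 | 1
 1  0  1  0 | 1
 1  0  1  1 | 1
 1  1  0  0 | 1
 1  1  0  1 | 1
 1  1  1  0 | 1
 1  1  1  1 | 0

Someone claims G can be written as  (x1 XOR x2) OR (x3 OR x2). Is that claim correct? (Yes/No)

Test each input against both G and the formula:
  x1=0, x2=0, x3=0, x4=0: formula gives 0, G = 0 ✓
  x1=0, x2=0, x3=0, x4=1: formula gives 0, but G = 1 ✗
A single disagreement suffices: at (0,0,0,1) they differ, so the formula does not compute G.

No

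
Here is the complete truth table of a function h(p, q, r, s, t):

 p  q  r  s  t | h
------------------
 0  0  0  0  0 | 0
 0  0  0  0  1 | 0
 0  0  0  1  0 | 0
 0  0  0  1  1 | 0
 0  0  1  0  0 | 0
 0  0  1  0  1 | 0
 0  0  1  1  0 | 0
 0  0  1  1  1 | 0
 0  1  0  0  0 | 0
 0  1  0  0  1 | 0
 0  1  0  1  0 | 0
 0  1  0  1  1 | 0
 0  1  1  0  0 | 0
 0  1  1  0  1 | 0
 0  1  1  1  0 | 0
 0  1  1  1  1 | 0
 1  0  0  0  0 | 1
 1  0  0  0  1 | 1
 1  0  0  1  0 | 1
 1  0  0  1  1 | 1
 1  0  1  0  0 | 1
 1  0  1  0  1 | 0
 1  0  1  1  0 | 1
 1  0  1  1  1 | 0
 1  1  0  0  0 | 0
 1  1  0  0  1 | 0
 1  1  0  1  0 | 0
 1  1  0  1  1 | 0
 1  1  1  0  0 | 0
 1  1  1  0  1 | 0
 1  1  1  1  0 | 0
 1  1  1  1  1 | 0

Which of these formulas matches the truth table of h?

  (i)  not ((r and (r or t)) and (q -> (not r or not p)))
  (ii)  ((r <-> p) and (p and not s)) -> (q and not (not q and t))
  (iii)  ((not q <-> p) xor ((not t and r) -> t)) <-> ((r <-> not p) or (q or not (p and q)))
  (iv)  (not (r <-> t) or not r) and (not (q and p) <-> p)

iv

(i) fails at (0,0,0,0,0): the formula yields 1, h is 0.
(ii) fails at (0,0,0,0,0): the formula yields 1, h is 0.
(iii) fails at (0,0,0,0,0): the formula yields 1, h is 0.
Only (iv) survives; checking it on all 32 rows confirms it matches h.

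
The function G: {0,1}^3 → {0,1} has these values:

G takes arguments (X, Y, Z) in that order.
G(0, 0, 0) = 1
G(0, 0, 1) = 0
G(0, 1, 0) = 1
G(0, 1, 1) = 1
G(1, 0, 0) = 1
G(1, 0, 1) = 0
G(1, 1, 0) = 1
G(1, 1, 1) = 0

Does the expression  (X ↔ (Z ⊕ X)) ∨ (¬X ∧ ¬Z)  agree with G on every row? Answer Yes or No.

Test each input against both G and the formula:
  X=0, Y=0, Z=0: formula gives 1, G = 1 ✓
  X=0, Y=0, Z=1: formula gives 0, G = 0 ✓
  X=0, Y=1, Z=0: formula gives 1, G = 1 ✓
  X=0, Y=1, Z=1: formula gives 0, but G = 1 ✗
A single disagreement suffices: at (0,1,1) they differ, so the formula does not compute G.

No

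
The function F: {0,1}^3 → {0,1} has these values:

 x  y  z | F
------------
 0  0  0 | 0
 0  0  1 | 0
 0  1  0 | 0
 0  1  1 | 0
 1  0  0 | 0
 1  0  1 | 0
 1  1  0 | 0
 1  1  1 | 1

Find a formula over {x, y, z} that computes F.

F(x, y, z) = (x and y) and z

The output is 1 only when every input is 1 — the AND of all inputs.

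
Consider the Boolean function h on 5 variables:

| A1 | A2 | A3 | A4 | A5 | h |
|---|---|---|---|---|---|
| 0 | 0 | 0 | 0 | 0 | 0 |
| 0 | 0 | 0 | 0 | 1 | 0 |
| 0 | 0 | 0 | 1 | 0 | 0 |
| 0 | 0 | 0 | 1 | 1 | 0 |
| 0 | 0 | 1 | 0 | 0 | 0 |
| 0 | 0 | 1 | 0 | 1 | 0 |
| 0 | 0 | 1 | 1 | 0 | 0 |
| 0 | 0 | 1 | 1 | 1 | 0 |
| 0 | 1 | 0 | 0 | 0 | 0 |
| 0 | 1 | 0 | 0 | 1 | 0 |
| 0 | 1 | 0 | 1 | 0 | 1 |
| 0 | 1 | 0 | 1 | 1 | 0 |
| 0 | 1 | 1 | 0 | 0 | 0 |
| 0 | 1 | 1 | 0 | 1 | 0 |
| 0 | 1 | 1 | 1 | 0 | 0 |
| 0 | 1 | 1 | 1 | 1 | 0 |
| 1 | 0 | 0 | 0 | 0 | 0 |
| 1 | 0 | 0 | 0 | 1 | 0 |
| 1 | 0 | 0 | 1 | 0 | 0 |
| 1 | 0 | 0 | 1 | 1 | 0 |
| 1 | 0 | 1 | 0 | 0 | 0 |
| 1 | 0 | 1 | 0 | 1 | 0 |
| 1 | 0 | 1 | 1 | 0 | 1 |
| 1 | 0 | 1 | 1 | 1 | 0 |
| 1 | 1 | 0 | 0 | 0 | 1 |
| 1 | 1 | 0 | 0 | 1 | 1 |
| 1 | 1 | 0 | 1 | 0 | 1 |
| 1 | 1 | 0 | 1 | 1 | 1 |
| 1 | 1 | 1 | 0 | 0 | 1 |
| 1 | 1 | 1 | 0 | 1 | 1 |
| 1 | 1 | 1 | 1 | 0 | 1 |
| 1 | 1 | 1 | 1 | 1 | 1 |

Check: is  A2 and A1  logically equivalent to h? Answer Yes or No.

No

Evaluate A2 and A1 on each row and compare to h:
  A1=0, A2=0, A3=0, A4=0, A5=0: formula gives 0, h = 0 ✓
  A1=0, A2=0, A3=0, A4=0, A5=1: formula gives 0, h = 0 ✓
  A1=0, A2=0, A3=0, A4=1, A5=0: formula gives 0, h = 0 ✓
  A1=0, A2=0, A3=0, A4=1, A5=1: formula gives 0, h = 0 ✓
  …
  A1=0, A2=1, A3=0, A4=1, A5=0: formula gives 0, but h = 1 ✗
Since they disagree at (0,1,0,1,0), the expression is not a correct formula for h.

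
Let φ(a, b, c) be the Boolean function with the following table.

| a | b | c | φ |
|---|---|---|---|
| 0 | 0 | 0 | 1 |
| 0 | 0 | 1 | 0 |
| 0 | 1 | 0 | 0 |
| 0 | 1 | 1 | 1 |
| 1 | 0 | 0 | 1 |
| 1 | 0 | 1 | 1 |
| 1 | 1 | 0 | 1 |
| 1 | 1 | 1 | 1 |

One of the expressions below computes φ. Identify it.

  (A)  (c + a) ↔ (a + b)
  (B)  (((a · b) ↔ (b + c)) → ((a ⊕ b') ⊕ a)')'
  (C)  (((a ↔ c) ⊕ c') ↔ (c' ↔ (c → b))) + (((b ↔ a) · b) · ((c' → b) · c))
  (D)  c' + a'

(B) fails at (0,1,1): the formula yields 0, φ is 1.
(C) fails at (0,0,0): the formula yields 0, φ is 1.
(D) fails at (0,0,1): the formula yields 1, φ is 0.
That leaves (A). Evaluating it on every row reproduces the table of φ exactly.

A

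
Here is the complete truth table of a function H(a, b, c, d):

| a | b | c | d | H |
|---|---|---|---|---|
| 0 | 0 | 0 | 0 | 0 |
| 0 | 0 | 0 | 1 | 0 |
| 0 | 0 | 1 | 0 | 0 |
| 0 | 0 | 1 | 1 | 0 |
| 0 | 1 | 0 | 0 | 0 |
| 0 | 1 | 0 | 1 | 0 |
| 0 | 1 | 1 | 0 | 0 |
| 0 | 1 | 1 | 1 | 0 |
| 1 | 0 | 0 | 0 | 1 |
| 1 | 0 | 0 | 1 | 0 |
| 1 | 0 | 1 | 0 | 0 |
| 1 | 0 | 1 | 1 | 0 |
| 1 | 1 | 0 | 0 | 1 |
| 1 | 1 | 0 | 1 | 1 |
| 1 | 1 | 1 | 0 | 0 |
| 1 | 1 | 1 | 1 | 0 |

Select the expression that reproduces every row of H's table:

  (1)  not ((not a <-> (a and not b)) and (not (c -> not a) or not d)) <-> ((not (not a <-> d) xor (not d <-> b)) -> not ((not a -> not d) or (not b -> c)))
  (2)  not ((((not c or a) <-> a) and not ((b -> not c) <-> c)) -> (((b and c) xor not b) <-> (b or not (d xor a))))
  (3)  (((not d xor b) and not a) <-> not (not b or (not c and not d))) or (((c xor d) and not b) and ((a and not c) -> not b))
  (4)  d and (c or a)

2

(1) fails at (0,0,0,1): the formula yields 1, H is 0.
(3) fails at (0,0,0,1): the formula yields 1, H is 0.
(4) fails at (0,0,1,1): the formula yields 1, H is 0.
That leaves (2). Evaluating it on every row reproduces the table of H exactly.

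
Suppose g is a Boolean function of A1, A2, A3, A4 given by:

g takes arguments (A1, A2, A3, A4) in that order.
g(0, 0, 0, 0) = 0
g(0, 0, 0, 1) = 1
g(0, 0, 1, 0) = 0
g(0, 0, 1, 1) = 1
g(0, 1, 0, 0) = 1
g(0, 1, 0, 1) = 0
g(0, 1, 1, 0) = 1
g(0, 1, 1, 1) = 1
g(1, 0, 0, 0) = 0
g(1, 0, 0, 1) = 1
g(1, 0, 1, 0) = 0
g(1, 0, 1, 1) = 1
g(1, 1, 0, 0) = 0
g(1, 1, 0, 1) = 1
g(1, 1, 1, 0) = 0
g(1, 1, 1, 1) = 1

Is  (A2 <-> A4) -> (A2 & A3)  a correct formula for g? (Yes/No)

Check the formula against g row by row:
  A1=0, A2=0, A3=0, A4=0: formula gives 0, g = 0 ✓
  A1=0, A2=0, A3=0, A4=1: formula gives 1, g = 1 ✓
  A1=0, A2=0, A3=1, A4=0: formula gives 0, g = 0 ✓
  A1=0, A2=0, A3=1, A4=1: formula gives 1, g = 1 ✓
  …
  A1=1, A2=1, A3=0, A4=0: formula gives 1, but g = 0 ✗
Since they disagree at (1,1,0,0), the expression is not a correct formula for g.

No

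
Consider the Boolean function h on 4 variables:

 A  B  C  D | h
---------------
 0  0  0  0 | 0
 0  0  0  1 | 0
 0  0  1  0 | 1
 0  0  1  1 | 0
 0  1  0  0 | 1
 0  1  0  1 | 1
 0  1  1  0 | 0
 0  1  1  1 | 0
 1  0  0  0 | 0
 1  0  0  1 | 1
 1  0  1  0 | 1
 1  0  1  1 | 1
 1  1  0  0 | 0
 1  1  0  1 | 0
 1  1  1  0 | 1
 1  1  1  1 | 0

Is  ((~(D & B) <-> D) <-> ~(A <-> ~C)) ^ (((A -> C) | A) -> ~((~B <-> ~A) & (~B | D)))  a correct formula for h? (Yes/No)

Test each input against both h and the formula:
  A=0, B=0, C=0, D=0: formula gives 0, h = 0 ✓
  A=0, B=0, C=0, D=1: formula gives 1, but h = 0 ✗
A single disagreement suffices: at (0,0,0,1) they differ, so the formula does not compute h.

No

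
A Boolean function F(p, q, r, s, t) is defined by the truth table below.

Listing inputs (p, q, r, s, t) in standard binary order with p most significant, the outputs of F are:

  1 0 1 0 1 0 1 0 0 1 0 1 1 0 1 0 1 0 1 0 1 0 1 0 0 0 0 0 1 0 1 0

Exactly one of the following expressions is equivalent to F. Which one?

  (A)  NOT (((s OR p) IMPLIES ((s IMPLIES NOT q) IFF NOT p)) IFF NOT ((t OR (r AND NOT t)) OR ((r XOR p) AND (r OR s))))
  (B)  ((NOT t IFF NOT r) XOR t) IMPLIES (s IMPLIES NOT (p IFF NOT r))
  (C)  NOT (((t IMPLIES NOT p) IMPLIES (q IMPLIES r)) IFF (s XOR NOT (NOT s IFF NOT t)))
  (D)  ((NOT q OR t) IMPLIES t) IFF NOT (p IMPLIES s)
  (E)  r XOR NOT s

(A) fails at (0,0,0,0,0): the formula yields 0, F is 1.
(B) fails at (0,0,0,0,1): the formula yields 1, F is 0.
(D) fails at (0,1,0,0,1): the formula yields 0, F is 1.
(E) fails at (0,0,0,0,1): the formula yields 1, F is 0.
(C) is the remaining candidate, and it agrees with F on all 32 inputs.

C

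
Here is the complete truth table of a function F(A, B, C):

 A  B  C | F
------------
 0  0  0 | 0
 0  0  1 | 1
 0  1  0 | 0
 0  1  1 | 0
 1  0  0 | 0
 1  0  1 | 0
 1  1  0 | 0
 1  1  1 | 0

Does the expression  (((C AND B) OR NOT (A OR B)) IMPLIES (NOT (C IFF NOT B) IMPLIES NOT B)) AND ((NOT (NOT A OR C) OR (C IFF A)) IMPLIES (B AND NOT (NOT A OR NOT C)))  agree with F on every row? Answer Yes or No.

Check the formula against F row by row:
  A=0, B=0, C=0: formula gives 0, F = 0 ✓
  A=0, B=0, C=1: formula gives 1, F = 1 ✓
  A=0, B=1, C=0: formula gives 0, F = 0 ✓
  A=0, B=1, C=1: formula gives 0, F = 0 ✓
  A=1, B=0, C=0: formula gives 0, F = 0 ✓
  …and likewise for the remaining 3 rows.
All 8 rows match — the expression computes F exactly.

Yes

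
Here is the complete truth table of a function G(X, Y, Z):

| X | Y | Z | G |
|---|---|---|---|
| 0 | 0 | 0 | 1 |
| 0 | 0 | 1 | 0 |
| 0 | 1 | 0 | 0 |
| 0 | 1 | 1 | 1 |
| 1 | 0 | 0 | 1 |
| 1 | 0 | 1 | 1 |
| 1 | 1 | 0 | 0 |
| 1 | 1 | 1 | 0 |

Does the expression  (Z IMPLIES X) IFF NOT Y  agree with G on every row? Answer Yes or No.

Evaluate (Z IMPLIES X) IFF NOT Y on each row and compare to G:
  X=0, Y=0, Z=0: formula gives 1, G = 1 ✓
  X=0, Y=0, Z=1: formula gives 0, G = 0 ✓
  X=0, Y=1, Z=0: formula gives 0, G = 0 ✓
  X=0, Y=1, Z=1: formula gives 1, G = 1 ✓
  X=1, Y=0, Z=0: formula gives 1, G = 1 ✓
  …and likewise for the remaining 3 rows.
Every row agrees, so the formula is equivalent.

Yes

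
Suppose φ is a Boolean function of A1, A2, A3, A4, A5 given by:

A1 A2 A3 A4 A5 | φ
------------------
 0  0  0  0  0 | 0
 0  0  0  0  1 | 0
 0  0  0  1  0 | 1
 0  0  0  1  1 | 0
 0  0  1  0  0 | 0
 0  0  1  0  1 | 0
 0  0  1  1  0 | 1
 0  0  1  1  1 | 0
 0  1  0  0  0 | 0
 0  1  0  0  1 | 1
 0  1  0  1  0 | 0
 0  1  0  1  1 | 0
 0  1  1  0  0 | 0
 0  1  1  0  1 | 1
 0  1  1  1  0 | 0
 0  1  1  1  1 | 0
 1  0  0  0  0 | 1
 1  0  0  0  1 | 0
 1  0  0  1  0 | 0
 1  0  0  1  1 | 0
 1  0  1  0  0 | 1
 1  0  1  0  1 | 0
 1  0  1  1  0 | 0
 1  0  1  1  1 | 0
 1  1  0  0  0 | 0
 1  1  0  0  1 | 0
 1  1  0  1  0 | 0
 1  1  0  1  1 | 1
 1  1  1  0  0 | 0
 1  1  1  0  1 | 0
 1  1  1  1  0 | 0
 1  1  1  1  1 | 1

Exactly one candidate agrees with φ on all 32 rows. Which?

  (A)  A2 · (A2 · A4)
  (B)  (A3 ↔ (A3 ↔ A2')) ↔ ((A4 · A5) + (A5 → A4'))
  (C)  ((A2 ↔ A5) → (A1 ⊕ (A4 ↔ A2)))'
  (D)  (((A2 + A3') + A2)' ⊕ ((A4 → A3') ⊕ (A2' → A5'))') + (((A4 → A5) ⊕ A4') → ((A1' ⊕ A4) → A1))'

(A): at (0,0,0,1,0) it gives 0, but φ = 1 — eliminated.
(B): at (0,0,0,0,0) it gives 1, but φ = 0 — eliminated.
(D): at (0,0,0,0,0) it gives 1, but φ = 0 — eliminated.
That leaves (C). Evaluating it on every row reproduces the table of φ exactly.

C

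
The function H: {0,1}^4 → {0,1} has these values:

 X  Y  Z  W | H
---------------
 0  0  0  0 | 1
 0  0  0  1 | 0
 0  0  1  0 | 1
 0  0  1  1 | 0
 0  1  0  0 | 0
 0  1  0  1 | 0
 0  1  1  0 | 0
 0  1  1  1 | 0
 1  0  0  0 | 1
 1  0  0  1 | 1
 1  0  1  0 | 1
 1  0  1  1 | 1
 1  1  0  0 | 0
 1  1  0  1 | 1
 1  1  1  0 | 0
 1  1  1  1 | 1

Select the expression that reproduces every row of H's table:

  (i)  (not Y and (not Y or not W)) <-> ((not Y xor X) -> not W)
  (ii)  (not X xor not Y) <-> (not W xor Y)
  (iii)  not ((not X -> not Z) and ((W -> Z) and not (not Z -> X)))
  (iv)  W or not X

i

(ii) fails at (0,0,0,0): the formula yields 0, H is 1.
(iii) fails at (0,0,0,0): the formula yields 0, H is 1.
(iv) fails at (0,0,0,1): the formula yields 1, H is 0.
(i) is the remaining candidate, and it agrees with H on all 16 inputs.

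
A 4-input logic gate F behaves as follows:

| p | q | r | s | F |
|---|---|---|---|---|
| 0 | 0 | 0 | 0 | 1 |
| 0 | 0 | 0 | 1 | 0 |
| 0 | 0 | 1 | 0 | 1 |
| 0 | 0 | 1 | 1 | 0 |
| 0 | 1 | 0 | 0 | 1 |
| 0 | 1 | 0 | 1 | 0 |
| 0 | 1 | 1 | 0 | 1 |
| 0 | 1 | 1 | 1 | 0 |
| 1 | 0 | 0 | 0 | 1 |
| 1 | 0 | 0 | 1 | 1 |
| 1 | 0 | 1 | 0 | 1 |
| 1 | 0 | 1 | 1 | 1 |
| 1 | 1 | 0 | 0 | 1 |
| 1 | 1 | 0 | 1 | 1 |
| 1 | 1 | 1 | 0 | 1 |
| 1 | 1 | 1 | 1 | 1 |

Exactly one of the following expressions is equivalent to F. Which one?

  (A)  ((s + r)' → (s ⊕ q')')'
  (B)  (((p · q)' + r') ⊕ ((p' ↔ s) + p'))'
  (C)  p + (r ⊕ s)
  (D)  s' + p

D

(A) fails at (0,0,1,0): the formula yields 0, F is 1.
(B) fails at (0,0,0,1): the formula yields 1, F is 0.
(C) fails at (0,0,0,0): the formula yields 0, F is 1.
(D) is the remaining candidate, and it agrees with F on all 16 inputs.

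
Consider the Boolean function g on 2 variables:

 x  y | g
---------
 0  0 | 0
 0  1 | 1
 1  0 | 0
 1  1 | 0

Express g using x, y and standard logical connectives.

1 only at (0,1): NOT x AND y.

g(x, y) = ¬x ∧ y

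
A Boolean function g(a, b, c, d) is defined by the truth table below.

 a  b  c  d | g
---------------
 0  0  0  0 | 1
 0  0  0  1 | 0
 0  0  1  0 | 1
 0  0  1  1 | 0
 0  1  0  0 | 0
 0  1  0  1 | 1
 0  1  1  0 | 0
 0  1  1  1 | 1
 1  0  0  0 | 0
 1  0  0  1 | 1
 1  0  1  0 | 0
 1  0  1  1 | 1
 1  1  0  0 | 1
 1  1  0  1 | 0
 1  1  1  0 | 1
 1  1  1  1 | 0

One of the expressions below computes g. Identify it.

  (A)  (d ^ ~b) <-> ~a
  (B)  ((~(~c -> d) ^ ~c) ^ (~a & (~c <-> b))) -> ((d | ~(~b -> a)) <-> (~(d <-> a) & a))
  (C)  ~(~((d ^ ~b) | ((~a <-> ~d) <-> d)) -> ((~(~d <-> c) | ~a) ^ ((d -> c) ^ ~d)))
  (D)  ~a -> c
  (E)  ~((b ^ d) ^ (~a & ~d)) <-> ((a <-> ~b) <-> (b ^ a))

A

(B) fails at (0,0,1,0): the formula yields 0, g is 1.
(C) fails at (0,0,0,0): the formula yields 0, g is 1.
(D) fails at (0,0,0,0): the formula yields 0, g is 1.
(E) fails at (0,0,0,0): the formula yields 0, g is 1.
Only (A) survives; checking it on all 16 rows confirms it matches g.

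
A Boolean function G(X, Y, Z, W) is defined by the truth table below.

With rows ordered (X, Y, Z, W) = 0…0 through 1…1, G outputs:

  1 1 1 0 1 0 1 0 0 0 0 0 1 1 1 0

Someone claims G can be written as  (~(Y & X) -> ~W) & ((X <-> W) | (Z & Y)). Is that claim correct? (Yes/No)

Check the formula against G row by row:
  X=0, Y=0, Z=0, W=0: formula gives 1, G = 1 ✓
  X=0, Y=0, Z=0, W=1: formula gives 0, but G = 1 ✗
A single disagreement suffices: at (0,0,0,1) they differ, so the formula does not compute G.

No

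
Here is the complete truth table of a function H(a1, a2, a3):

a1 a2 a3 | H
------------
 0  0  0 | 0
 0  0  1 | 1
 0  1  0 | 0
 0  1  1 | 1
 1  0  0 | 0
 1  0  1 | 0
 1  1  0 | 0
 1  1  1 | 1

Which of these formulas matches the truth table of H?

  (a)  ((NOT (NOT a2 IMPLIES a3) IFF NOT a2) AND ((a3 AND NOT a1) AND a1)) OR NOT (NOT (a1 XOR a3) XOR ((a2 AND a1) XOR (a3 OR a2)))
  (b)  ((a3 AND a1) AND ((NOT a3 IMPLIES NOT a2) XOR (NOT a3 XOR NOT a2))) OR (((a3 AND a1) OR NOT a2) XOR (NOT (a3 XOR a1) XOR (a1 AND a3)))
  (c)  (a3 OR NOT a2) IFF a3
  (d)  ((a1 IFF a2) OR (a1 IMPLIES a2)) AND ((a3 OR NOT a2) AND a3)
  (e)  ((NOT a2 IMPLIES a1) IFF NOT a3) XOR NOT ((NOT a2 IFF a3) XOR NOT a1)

(a) fails at (0,0,1): the formula yields 0, H is 1.
(b) fails at (0,1,0): the formula yields 1, H is 0.
(c) fails at (0,1,0): the formula yields 1, H is 0.
(e) fails at (0,0,1): the formula yields 0, H is 1.
That leaves (d). Evaluating it on every row reproduces the table of H exactly.

d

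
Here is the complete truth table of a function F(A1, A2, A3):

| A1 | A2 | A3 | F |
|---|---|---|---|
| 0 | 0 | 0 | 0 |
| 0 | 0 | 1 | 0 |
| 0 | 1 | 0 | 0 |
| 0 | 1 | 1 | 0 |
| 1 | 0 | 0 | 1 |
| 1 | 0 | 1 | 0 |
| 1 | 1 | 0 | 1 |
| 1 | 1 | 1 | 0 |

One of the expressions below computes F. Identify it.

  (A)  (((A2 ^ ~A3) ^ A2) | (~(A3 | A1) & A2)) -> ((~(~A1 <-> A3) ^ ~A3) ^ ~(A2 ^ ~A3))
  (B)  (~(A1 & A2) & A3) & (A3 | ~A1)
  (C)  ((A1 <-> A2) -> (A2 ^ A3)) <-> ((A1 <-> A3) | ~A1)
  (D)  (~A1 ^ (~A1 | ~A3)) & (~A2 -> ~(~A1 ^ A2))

D

(A) disagrees with F on (0,0,1) (formula → 1, table → 0); rule it out.
(B) disagrees with F on (0,0,1) (formula → 1, table → 0); rule it out.
(C) disagrees with F on (0,0,1) (formula → 1, table → 0); rule it out.
That leaves (D). Evaluating it on every row reproduces the table of F exactly.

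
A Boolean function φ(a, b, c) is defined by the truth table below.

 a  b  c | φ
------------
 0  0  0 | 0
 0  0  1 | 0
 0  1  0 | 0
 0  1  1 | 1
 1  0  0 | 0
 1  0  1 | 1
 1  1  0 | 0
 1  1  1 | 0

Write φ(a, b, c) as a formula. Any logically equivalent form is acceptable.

φ(a, b, c) = ((~a & b) & c) | ((a & ~b) & c)

The 1-rows are (0,1,1), (1,0,1). Each contributes one minterm — ¬a·b·c; a·¬b·c — and their disjunction is a sum-of-products form of φ.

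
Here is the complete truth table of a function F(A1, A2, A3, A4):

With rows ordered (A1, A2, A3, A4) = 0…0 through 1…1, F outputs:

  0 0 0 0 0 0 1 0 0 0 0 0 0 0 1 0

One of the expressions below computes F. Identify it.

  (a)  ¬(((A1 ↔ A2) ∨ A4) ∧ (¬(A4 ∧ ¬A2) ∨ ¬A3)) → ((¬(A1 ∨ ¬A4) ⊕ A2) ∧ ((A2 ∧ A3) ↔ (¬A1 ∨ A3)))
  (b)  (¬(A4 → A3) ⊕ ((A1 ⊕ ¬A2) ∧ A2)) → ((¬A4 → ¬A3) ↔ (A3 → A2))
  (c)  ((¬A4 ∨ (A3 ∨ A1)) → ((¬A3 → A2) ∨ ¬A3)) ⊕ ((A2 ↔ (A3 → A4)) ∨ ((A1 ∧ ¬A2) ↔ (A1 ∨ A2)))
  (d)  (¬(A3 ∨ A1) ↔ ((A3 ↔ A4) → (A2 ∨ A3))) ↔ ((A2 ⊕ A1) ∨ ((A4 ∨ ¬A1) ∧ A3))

(a) disagrees with F on (0,0,0,0) (formula → 1, table → 0); rule it out.
(b) disagrees with F on (0,0,0,0) (formula → 1, table → 0); rule it out.
(d) disagrees with F on (0,0,0,0) (formula → 1, table → 0); rule it out.
That leaves (c). Evaluating it on every row reproduces the table of F exactly.

c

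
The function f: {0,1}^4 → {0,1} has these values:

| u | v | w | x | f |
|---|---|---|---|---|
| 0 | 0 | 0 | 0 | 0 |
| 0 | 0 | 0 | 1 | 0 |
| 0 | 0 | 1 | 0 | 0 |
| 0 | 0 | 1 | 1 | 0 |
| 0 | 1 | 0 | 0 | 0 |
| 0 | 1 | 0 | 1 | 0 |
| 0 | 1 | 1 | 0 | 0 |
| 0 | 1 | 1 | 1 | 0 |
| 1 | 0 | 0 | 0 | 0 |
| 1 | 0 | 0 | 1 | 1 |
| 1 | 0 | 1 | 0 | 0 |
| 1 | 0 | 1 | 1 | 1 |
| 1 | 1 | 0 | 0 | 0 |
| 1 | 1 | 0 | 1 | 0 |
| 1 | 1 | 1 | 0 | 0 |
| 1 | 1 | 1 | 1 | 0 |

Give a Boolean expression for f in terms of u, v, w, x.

The 1-rows are (1,0,0,1), (1,0,1,1). Each contributes one minterm — u·¬v·¬w·x; u·¬v·w·x — and their disjunction is a sum-of-products form of f.

f(u, v, w, x) = (((u · v') · w') · x) + (((u · v') · w) · x)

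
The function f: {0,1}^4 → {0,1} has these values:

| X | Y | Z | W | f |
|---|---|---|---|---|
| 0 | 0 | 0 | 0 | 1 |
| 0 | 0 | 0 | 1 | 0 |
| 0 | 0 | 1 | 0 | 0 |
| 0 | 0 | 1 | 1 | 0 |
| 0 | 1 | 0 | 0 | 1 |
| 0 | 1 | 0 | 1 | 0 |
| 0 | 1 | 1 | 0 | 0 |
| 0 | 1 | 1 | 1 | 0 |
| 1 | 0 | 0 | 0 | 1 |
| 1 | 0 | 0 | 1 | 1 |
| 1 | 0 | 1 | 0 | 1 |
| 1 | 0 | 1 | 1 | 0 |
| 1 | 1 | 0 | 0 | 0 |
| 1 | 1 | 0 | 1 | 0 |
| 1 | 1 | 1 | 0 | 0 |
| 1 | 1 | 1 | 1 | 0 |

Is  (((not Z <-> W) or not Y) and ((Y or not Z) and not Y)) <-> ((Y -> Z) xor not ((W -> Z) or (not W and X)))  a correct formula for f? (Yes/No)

Check the formula against f row by row:
  X=0, Y=0, Z=0, W=0: formula gives 1, f = 1 ✓
  X=0, Y=0, Z=0, W=1: formula gives 0, f = 0 ✓
  X=0, Y=0, Z=1, W=0: formula gives 0, f = 0 ✓
  X=0, Y=0, Z=1, W=1: formula gives 0, f = 0 ✓
  …
  X=1, Y=0, Z=0, W=1: formula gives 0, but f = 1 ✗
Since they disagree at (1,0,0,1), the expression is not a correct formula for f.

No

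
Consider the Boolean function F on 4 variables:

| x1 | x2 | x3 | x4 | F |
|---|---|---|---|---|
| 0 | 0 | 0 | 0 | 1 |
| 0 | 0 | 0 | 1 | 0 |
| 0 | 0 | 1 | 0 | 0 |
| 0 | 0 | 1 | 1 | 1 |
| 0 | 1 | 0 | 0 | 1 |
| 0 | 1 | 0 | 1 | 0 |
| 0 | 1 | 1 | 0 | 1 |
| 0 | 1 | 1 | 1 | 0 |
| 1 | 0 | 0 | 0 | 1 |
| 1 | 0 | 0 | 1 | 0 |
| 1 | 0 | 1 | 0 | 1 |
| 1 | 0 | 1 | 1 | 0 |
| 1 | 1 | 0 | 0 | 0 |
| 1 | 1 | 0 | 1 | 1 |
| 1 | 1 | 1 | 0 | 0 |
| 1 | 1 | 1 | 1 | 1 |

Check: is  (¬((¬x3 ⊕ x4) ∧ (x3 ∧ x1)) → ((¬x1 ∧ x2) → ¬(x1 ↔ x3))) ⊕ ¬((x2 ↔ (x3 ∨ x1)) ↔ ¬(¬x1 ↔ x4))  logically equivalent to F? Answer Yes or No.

Yes

Test each input against both F and the formula:
  x1=0, x2=0, x3=0, x4=0: formula gives 1, F = 1 ✓
  x1=0, x2=0, x3=0, x4=1: formula gives 0, F = 0 ✓
  x1=0, x2=0, x3=1, x4=0: formula gives 0, F = 0 ✓
  x1=0, x2=0, x3=1, x4=1: formula gives 1, F = 1 ✓
  … (the remaining 12 rows also agree.)
Every row agrees, so the formula is equivalent.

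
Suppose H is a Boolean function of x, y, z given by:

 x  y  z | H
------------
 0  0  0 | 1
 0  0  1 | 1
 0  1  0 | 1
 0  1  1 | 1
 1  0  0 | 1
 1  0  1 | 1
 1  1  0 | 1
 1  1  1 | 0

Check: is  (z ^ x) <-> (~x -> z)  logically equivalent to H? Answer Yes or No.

Evaluate (z ^ x) <-> (~x -> z) on each row and compare to H:
  x=0, y=0, z=0: formula gives 1, H = 1 ✓
  x=0, y=0, z=1: formula gives 1, H = 1 ✓
  x=0, y=1, z=0: formula gives 1, H = 1 ✓
  x=0, y=1, z=1: formula gives 1, H = 1 ✓
  x=1, y=0, z=0: formula gives 1, H = 1 ✓
  x=1, y=0, z=1: formula gives 0, but H = 1 ✗
Since they disagree at (1,0,1), the expression is not a correct formula for H.

No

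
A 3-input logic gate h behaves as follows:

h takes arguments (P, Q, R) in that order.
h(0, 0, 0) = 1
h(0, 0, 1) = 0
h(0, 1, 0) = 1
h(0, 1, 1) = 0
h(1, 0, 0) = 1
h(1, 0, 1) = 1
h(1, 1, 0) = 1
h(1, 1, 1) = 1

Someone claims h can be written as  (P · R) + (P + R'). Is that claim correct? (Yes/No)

Test each input against both h and the formula:
  P=0, Q=0, R=0: formula gives 1, h = 1 ✓
  P=0, Q=0, R=1: formula gives 0, h = 0 ✓
  P=0, Q=1, R=0: formula gives 1, h = 1 ✓
  P=0, Q=1, R=1: formula gives 0, h = 0 ✓
  P=1, Q=0, R=0: formula gives 1, h = 1 ✓
  …and likewise for the remaining 3 rows.
All 8 rows match — the expression computes h exactly.

Yes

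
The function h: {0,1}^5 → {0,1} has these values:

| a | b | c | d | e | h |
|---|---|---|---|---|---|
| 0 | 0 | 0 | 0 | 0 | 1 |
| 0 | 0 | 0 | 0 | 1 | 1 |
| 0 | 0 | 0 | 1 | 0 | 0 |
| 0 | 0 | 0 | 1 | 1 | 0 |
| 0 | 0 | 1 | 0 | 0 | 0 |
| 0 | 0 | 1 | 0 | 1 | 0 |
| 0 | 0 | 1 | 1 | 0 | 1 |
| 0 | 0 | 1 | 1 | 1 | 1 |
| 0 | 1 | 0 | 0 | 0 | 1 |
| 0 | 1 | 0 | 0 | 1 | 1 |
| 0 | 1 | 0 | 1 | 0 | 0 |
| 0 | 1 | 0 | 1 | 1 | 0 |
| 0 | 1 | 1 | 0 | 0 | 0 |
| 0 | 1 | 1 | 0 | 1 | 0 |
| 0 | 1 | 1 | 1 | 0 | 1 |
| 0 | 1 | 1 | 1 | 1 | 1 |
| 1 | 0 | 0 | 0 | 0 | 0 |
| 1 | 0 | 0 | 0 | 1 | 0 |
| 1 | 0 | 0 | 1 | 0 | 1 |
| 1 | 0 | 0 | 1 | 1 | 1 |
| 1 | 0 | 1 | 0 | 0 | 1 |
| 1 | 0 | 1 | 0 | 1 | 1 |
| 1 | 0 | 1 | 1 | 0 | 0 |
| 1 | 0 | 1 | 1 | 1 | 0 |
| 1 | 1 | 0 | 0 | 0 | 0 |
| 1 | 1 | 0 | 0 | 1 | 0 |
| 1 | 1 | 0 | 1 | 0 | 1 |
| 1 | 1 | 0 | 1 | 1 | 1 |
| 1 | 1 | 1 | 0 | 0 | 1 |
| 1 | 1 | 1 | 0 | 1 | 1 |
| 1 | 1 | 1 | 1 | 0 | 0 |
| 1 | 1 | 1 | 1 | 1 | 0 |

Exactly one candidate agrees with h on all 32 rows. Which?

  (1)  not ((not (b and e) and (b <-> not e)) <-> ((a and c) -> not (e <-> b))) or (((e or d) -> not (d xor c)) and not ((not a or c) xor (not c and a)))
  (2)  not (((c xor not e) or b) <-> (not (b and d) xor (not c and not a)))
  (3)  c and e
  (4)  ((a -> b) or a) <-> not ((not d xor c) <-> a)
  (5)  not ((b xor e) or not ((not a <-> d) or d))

(1) fails at (0,0,0,0,1): the formula yields 0, h is 1.
(2) fails at (0,0,0,0,1): the formula yields 0, h is 1.
(3) fails at (0,0,0,0,0): the formula yields 0, h is 1.
(5) fails at (0,0,0,0,0): the formula yields 0, h is 1.
Only (4) survives; checking it on all 32 rows confirms it matches h.

4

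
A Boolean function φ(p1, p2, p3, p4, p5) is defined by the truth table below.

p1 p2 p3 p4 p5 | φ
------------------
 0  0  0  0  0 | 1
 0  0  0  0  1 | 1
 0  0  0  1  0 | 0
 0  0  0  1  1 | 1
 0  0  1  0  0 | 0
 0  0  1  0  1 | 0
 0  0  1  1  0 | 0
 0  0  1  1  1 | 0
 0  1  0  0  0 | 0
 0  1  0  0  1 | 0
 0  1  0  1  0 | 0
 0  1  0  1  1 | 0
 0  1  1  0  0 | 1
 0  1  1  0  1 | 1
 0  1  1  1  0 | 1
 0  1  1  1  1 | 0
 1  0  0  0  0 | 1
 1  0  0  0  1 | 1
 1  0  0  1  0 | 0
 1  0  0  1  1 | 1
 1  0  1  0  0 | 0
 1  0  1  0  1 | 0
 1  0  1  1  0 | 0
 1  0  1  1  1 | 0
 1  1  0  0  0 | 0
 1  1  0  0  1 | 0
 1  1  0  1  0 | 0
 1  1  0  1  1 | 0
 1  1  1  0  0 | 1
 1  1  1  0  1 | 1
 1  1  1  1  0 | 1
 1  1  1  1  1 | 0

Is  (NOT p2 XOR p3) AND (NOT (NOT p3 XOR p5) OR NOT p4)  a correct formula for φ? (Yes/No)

Yes

Evaluate (NOT p2 XOR p3) AND (NOT (NOT p3 XOR p5) OR NOT p4) on each row and compare to φ:
  p1=0, p2=0, p3=0, p4=0, p5=0: formula gives 1, φ = 1 ✓
  p1=0, p2=0, p3=0, p4=0, p5=1: formula gives 1, φ = 1 ✓
  p1=0, p2=0, p3=0, p4=1, p5=0: formula gives 0, φ = 0 ✓
  p1=0, p2=0, p3=0, p4=1, p5=1: formula gives 1, φ = 1 ✓
  …and likewise for the remaining 28 rows.
No disagreement on any input; they are logically equivalent.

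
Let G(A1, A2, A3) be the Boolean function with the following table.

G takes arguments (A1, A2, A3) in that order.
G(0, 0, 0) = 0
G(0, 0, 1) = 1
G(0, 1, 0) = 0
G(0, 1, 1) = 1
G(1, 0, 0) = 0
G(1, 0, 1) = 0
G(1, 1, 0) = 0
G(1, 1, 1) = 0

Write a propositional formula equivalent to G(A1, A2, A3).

Collect the rows where G=1 — (0,0,1), (0,1,1) — and write one minterm per row: ¬A1·¬A2·A3, ¬A1·A2·A3. Their union (logical OR) reproduces the table exactly.

G(A1, A2, A3) = ((A1' · A2') · A3) + ((A1' · A2) · A3)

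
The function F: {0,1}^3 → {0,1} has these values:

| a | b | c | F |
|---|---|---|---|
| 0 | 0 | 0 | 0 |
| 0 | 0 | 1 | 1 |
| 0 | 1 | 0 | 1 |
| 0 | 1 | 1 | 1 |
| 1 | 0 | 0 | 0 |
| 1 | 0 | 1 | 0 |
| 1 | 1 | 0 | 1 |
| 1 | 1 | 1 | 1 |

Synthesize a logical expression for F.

F(a, b, c) = ¬((((¬a ∧ ¬b) ∧ ¬c) ∨ ((a ∧ ¬b) ∧ ¬c)) ∨ ((a ∧ ¬b) ∧ c))

The 0-rows are (0,0,0), (1,0,0), (1,0,1). Take each as a conjunction (¬a·¬b·¬c, a·¬b·¬c, a·¬b·c), form their disjunction, and complement — that gives a formula that is 1 everywhere F is.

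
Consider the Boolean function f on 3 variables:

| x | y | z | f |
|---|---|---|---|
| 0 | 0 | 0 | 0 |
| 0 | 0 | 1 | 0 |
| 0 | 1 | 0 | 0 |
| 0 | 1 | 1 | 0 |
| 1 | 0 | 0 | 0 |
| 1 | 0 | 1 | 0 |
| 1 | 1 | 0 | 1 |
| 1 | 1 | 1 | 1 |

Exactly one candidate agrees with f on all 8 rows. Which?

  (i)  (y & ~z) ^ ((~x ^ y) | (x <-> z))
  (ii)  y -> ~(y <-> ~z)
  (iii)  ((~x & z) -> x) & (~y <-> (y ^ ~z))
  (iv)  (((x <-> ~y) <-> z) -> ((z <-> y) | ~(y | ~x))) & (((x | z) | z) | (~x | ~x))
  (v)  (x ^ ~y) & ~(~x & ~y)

v

(i) fails at (0,0,0): the formula yields 1, f is 0.
(ii) fails at (0,0,0): the formula yields 1, f is 0.
(iii) fails at (0,0,0): the formula yields 1, f is 0.
(iv) fails at (0,0,0): the formula yields 1, f is 0.
(v) is the remaining candidate, and it agrees with f on all 8 inputs.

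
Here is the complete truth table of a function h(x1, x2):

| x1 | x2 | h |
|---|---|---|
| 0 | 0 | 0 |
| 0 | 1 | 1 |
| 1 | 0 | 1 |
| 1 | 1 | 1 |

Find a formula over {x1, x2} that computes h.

h(x1, x2) = x1 | x2

The output is 1 whenever at least one input is 1 — the OR of all inputs.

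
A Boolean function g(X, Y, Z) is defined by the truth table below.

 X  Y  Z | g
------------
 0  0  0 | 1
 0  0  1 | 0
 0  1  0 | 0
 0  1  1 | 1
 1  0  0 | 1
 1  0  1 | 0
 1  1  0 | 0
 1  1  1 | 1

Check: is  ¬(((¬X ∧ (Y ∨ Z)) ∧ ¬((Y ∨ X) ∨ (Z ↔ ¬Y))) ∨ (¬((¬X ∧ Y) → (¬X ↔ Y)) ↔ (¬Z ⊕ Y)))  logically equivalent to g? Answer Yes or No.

Yes

Evaluate ¬(((¬X ∧ (Y ∨ Z)) ∧ ¬((Y ∨ X) ∨ (Z ↔ ¬Y))) ∨ (¬((¬X ∧ Y) → (¬X ↔ Y)) ↔ (¬Z ⊕ Y))) on each row and compare to g:
  X=0, Y=0, Z=0: formula gives 1, g = 1 ✓
  X=0, Y=0, Z=1: formula gives 0, g = 0 ✓
  X=0, Y=1, Z=0: formula gives 0, g = 0 ✓
  X=0, Y=1, Z=1: formula gives 1, g = 1 ✓
  X=1, Y=0, Z=0: formula gives 1, g = 1 ✓
  …and likewise for the remaining 3 rows.
Every row agrees, so the formula is equivalent.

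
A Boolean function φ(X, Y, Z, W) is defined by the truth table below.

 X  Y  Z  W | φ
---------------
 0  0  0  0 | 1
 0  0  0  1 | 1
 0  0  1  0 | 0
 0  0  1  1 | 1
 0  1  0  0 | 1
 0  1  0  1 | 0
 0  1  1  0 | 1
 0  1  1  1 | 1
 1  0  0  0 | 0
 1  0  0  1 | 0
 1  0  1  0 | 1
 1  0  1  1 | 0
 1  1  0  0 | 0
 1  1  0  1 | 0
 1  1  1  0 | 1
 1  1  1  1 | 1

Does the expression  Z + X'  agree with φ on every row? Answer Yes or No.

No

Evaluate Z + X' on each row and compare to φ:
  X=0, Y=0, Z=0, W=0: formula gives 1, φ = 1 ✓
  X=0, Y=0, Z=0, W=1: formula gives 1, φ = 1 ✓
  X=0, Y=0, Z=1, W=0: formula gives 1, but φ = 0 ✗
A single disagreement suffices: at (0,0,1,0) they differ, so the formula does not compute φ.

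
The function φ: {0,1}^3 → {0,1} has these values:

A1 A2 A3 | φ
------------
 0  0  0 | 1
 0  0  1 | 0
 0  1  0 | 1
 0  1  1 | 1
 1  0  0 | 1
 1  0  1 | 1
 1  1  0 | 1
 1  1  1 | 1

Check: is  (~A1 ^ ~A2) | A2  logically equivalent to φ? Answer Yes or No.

No

Test each input against both φ and the formula:
  A1=0, A2=0, A3=0: formula gives 0, but φ = 1 ✗
Row (0,0,0) is a counterexample, so the formula is not equivalent to φ.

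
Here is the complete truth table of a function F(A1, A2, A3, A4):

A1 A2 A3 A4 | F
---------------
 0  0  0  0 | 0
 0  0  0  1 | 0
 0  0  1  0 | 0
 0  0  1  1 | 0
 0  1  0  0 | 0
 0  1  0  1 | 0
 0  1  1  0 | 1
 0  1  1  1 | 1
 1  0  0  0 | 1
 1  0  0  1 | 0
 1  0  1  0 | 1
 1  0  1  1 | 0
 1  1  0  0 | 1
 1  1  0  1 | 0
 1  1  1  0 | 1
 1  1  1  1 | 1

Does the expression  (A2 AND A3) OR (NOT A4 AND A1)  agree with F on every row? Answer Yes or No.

Check the formula against F row by row:
  A1=0, A2=0, A3=0, A4=0: formula gives 0, F = 0 ✓
  A1=0, A2=0, A3=0, A4=1: formula gives 0, F = 0 ✓
  A1=0, A2=0, A3=1, A4=0: formula gives 0, F = 0 ✓
  A1=0, A2=0, A3=1, A4=1: formula gives 0, F = 0 ✓
  … (the remaining 12 rows also agree.)
Every row agrees, so the formula is equivalent.

Yes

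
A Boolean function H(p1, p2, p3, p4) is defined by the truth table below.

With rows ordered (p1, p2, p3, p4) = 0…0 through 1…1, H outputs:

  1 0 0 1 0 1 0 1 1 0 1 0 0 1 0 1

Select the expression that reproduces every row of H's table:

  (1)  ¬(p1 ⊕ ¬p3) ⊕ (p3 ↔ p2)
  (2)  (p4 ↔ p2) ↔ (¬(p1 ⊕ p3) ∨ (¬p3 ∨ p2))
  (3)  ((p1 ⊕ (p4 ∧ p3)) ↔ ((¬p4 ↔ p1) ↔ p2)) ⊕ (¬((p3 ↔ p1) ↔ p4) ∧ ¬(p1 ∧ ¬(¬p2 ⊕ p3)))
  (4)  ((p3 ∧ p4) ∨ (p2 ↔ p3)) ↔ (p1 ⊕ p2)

2

(1) fails at (0,0,0,1): the formula yields 1, H is 0.
(3) fails at (0,0,0,1): the formula yields 1, H is 0.
(4) fails at (0,0,0,0): the formula yields 0, H is 1.
Only (2) survives; checking it on all 16 rows confirms it matches H.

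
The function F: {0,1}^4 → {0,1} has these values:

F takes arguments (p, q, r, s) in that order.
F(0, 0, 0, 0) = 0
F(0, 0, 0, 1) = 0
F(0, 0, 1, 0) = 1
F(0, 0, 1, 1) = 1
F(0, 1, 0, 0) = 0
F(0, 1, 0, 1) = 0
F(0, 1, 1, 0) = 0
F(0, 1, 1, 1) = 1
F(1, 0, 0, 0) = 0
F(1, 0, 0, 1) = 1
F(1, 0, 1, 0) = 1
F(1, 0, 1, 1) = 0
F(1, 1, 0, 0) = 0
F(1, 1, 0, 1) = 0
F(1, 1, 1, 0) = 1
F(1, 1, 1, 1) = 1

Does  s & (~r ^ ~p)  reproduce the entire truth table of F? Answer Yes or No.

Evaluate s & (~r ^ ~p) on each row and compare to F:
  p=0, q=0, r=0, s=0: formula gives 0, F = 0 ✓
  p=0, q=0, r=0, s=1: formula gives 0, F = 0 ✓
  p=0, q=0, r=1, s=0: formula gives 0, but F = 1 ✗
Since they disagree at (0,0,1,0), the expression is not a correct formula for F.

No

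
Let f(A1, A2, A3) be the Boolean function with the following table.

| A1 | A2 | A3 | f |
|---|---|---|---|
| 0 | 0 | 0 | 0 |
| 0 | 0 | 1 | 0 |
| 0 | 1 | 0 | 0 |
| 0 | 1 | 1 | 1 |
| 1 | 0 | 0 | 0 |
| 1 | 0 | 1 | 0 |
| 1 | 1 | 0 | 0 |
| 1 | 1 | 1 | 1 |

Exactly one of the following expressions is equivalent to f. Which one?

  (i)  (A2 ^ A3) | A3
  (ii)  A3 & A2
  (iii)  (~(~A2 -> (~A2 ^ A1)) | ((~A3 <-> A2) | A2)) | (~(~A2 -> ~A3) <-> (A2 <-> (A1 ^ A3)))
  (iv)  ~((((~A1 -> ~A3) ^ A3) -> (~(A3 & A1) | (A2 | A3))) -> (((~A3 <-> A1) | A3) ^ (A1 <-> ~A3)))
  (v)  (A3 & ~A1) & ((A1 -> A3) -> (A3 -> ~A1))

ii

(i): at (0,0,1) it gives 1, but f = 0 — eliminated.
(iii): at (0,0,1) it gives 1, but f = 0 — eliminated.
(iv): at (0,0,0) it gives 1, but f = 0 — eliminated.
(v): at (0,0,1) it gives 1, but f = 0 — eliminated.
(ii) is the remaining candidate, and it agrees with f on all 8 inputs.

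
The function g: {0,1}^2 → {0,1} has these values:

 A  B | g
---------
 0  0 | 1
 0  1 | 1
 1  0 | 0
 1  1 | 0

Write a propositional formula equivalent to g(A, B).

g(A, B) = A'

The output is the negation of A.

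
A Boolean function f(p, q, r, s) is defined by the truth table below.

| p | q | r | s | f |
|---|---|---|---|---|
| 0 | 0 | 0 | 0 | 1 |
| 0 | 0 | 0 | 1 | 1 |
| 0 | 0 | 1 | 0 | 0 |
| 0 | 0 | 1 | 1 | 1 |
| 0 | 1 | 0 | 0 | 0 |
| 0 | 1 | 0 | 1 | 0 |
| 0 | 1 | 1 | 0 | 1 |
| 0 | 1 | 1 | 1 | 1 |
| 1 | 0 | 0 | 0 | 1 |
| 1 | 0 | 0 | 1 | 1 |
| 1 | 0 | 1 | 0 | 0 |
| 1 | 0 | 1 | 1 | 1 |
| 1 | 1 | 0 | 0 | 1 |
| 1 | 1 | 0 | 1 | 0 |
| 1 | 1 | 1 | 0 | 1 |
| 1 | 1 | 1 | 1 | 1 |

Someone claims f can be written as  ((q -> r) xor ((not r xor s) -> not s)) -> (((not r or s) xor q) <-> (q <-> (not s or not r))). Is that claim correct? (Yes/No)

Test each input against both f and the formula:
  p=0, q=0, r=0, s=0: formula gives 1, f = 1 ✓
  p=0, q=0, r=0, s=1: formula gives 1, f = 1 ✓
  p=0, q=0, r=1, s=0: formula gives 1, but f = 0 ✗
A single disagreement suffices: at (0,0,1,0) they differ, so the formula does not compute f.

No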